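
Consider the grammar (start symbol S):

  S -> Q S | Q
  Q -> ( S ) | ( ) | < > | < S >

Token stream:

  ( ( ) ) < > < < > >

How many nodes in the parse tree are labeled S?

[S [Q ( [S [Q ( )]] )] [S [Q < >] [S [Q < [S [Q < >]] >]]]]

5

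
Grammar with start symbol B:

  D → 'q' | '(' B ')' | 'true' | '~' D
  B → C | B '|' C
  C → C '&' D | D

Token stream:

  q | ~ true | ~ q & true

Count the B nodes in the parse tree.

3

[B [B [B [C [D q]]] | [C [D ~ [D true]]]] | [C [C [D ~ [D q]]] & [D true]]]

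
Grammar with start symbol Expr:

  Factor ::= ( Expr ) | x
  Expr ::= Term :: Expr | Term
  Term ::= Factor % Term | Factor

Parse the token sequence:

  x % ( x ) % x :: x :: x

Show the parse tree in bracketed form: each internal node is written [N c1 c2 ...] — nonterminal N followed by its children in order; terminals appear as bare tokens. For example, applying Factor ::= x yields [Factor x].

Expr
Term :: Expr
Factor % Term :: Expr
x % Term :: Expr
x % Factor % Term :: Expr
x % ( Expr ) % Term :: Expr
x % ( Term ) % Term :: Expr
x % ( Factor ) % Term :: Expr
x % ( x ) % Term :: Expr
x % ( x ) % Factor :: Expr
x % ( x ) % x :: Expr
x % ( x ) % x :: Term :: Expr
x % ( x ) % x :: Factor :: Expr
x % ( x ) % x :: x :: Expr
x % ( x ) % x :: x :: Term
x % ( x ) % x :: x :: Factor
x % ( x ) % x :: x :: x

[Expr [Term [Factor x] % [Term [Factor ( [Expr [Term [Factor x]]] )] % [Term [Factor x]]]] :: [Expr [Term [Factor x]] :: [Expr [Term [Factor x]]]]]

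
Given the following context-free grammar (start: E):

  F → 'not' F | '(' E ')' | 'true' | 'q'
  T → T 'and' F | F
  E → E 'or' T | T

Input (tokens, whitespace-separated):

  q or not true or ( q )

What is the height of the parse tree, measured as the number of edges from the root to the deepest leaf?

6

[E [E [E [T [F q]]] or [T [F not [F true]]]] or [T [F ( [E [T [F q]]] )]]]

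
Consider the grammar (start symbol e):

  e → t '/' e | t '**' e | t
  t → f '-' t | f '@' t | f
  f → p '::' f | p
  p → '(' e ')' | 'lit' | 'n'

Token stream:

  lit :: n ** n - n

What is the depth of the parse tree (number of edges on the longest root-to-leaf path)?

6

[e [t [f [p lit] :: [f [p n]]]] ** [e [t [f [p n]] - [t [f [p n]]]]]]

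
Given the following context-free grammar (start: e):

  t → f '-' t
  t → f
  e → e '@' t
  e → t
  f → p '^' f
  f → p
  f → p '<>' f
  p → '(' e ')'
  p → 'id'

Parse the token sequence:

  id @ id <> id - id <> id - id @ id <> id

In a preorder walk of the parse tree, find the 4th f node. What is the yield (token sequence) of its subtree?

id <> id

[e [e [e [t [f [p id]]]] @ [t [f [p id] <> [f [p id]]] - [t [f [p id] <> [f [p id]]] - [t [f [p id]]]]]] @ [t [f [p id] <> [f [p id]]]]]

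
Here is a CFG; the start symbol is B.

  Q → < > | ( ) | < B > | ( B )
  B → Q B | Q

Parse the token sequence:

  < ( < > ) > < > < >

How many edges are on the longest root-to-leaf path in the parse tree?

6

[B [Q < [B [Q ( [B [Q < >]] )]] >] [B [Q < >] [B [Q < >]]]]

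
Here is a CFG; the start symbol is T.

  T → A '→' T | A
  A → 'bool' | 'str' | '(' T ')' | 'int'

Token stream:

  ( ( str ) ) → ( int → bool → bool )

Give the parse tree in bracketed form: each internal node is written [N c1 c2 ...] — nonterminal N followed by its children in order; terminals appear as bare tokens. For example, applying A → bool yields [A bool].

[T [A ( [T [A ( [T [A str]] )]] )] → [T [A ( [T [A int] → [T [A bool] → [T [A bool]]]] )]]]

T
A → T
( T ) → T
( A ) → T
( ( T ) ) → T
( ( A ) ) → T
( ( str ) ) → T
( ( str ) ) → A
( ( str ) ) → ( T )
( ( str ) ) → ( A → T )
( ( str ) ) → ( int → T )
( ( str ) ) → ( int → A → T )
( ( str ) ) → ( int → bool → T )
( ( str ) ) → ( int → bool → A )
( ( str ) ) → ( int → bool → bool )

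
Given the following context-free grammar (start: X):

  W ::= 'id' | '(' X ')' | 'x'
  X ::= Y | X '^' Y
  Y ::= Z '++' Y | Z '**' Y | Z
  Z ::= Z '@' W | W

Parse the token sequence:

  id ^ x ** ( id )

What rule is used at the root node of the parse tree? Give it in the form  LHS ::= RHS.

X ::= X '^' Y

[X [X [Y [Z [W id]]]] ^ [Y [Z [W x]] ** [Y [Z [W ( [X [Y [Z [W id]]]] )]]]]]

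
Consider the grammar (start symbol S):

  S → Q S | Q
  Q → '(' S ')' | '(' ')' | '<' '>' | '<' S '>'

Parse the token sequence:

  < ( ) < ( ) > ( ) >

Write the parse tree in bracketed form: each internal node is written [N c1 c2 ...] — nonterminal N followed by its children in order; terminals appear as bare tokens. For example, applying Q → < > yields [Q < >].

[S [Q < [S [Q ( )] [S [Q < [S [Q ( )]] >] [S [Q ( )]]]] >]]

S
Q
< S >
< Q S >
< ( ) S >
< ( ) Q S >
< ( ) < S > S >
< ( ) < Q > S >
< ( ) < ( ) > S >
< ( ) < ( ) > Q >
< ( ) < ( ) > ( ) >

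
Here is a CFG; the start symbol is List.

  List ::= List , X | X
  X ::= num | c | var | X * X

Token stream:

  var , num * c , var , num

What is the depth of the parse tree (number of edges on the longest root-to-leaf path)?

[List [List [List [List [X var]] , [X [X num] * [X c]]] , [X var]] , [X num]]

5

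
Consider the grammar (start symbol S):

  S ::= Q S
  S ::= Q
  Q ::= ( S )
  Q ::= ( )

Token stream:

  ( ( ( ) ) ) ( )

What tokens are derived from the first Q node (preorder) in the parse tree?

[S [Q ( [S [Q ( [S [Q ( )]] )]] )] [S [Q ( )]]]

( ( ( ) ) )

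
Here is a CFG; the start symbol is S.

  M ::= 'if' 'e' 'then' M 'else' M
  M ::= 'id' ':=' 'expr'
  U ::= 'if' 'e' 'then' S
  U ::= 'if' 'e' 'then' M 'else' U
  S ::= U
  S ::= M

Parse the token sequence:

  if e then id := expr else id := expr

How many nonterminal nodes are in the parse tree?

[S [M if e then [M id := expr] else [M id := expr]]]

4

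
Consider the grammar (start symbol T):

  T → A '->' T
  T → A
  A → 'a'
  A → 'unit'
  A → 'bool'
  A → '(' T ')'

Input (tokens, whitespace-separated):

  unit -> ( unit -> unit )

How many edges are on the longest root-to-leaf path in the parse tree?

[T [A unit] -> [T [A ( [T [A unit] -> [T [A unit]]] )]]]

6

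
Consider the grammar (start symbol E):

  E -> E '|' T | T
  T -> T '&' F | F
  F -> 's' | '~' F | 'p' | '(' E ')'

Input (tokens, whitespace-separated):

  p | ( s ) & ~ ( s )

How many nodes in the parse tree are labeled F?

6

[E [E [T [F p]]] | [T [T [F ( [E [T [F s]]] )]] & [F ~ [F ( [E [T [F s]]] )]]]]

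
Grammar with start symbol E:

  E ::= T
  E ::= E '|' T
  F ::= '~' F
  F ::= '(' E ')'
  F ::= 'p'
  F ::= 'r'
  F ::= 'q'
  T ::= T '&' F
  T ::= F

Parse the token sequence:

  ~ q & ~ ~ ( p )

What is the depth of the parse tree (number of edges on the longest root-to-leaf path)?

[E [T [T [F ~ [F q]]] & [F ~ [F ~ [F ( [E [T [F p]]] )]]]]]

8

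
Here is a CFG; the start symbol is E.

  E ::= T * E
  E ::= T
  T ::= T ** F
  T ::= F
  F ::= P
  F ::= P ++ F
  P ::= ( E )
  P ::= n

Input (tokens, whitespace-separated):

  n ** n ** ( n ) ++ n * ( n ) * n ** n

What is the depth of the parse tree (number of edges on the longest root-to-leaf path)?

[E [T [T [T [F [P n]]] ** [F [P n]]] ** [F [P ( [E [T [F [P n]]]] )] ++ [F [P n]]]] * [E [T [F [P ( [E [T [F [P n]]]] )]]] * [E [T [T [F [P n]]] ** [F [P n]]]]]]

9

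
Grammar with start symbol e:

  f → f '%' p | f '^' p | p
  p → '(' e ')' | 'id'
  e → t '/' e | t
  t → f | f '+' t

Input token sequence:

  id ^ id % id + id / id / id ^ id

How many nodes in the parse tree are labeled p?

7

[e [t [f [f [f [p id]] ^ [p id]] % [p id]] + [t [f [p id]]]] / [e [t [f [p id]]] / [e [t [f [f [p id]] ^ [p id]]]]]]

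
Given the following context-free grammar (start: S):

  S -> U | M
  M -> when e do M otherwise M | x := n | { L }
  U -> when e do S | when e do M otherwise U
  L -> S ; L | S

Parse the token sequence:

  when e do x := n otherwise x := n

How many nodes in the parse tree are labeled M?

3

[S [M when e do [M x := n] otherwise [M x := n]]]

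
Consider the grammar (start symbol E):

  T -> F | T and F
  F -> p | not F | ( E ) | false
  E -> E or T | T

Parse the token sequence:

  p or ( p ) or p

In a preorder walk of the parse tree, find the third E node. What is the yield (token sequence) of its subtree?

p

[E [E [E [T [F p]]] or [T [F ( [E [T [F p]]] )]]] or [T [F p]]]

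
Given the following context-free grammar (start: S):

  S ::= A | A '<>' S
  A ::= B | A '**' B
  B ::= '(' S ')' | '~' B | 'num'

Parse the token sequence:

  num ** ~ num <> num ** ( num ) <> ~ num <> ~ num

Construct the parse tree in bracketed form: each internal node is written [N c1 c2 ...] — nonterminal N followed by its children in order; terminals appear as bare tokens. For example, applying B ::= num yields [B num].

S
A <> S
A ** B <> S
B ** B <> S
num ** B <> S
num ** ~ B <> S
num ** ~ num <> S
num ** ~ num <> A <> S
num ** ~ num <> A ** B <> S
num ** ~ num <> B ** B <> S
num ** ~ num <> num ** B <> S
num ** ~ num <> num ** ( S ) <> S
num ** ~ num <> num ** ( A ) <> S
num ** ~ num <> num ** ( B ) <> S
num ** ~ num <> num ** ( num ) <> S
num ** ~ num <> num ** ( num ) <> A <> S
num ** ~ num <> num ** ( num ) <> B <> S
num ** ~ num <> num ** ( num ) <> ~ B <> S
num ** ~ num <> num ** ( num ) <> ~ num <> S
num ** ~ num <> num ** ( num ) <> ~ num <> A
num ** ~ num <> num ** ( num ) <> ~ num <> B
num ** ~ num <> num ** ( num ) <> ~ num <> ~ B
num ** ~ num <> num ** ( num ) <> ~ num <> ~ num

[S [A [A [B num]] ** [B ~ [B num]]] <> [S [A [A [B num]] ** [B ( [S [A [B num]]] )]] <> [S [A [B ~ [B num]]] <> [S [A [B ~ [B num]]]]]]]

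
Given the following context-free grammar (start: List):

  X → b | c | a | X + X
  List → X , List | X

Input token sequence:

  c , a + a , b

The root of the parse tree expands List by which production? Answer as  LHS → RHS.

List → X , List

[List [X c] , [List [X [X a] + [X a]] , [List [X b]]]]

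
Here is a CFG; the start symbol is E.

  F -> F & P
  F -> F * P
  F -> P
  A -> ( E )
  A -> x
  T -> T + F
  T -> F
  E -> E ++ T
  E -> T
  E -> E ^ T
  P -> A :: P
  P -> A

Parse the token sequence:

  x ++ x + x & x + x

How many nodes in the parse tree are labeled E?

2

[E [E [T [F [P [A x]]]]] ++ [T [T [T [F [P [A x]]]] + [F [F [P [A x]]] & [P [A x]]]] + [F [P [A x]]]]]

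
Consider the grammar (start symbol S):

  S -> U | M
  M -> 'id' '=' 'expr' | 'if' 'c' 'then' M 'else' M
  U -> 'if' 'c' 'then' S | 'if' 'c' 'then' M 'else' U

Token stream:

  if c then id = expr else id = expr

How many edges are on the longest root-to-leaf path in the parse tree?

[S [M if c then [M id = expr] else [M id = expr]]]

3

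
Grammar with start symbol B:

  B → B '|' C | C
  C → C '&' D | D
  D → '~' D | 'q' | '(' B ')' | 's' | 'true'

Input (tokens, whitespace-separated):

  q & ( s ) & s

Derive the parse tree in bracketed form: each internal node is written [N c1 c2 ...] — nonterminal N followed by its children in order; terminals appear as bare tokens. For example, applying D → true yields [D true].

[B [C [C [C [D q]] & [D ( [B [C [D s]]] )]] & [D s]]]

B
C
C & D
C & D & D
D & D & D
q & D & D
q & ( B ) & D
q & ( C ) & D
q & ( D ) & D
q & ( s ) & D
q & ( s ) & s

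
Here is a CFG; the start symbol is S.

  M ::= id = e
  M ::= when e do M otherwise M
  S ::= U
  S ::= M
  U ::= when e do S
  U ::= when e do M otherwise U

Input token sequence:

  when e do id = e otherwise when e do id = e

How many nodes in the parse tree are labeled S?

2

[S [U when e do [M id = e] otherwise [U when e do [S [M id = e]]]]]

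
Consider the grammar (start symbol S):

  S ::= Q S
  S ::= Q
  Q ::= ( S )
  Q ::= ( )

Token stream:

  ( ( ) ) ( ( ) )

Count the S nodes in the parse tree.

[S [Q ( [S [Q ( )]] )] [S [Q ( [S [Q ( )]] )]]]

4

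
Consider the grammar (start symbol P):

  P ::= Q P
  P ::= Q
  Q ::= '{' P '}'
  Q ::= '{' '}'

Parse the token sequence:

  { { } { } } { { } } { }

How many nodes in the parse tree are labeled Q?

6

[P [Q { [P [Q { }] [P [Q { }]]] }] [P [Q { [P [Q { }]] }] [P [Q { }]]]]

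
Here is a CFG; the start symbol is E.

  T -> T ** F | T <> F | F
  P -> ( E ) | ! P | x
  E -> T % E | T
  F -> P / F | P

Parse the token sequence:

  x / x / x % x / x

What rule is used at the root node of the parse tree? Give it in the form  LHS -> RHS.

E -> T % E

[E [T [F [P x] / [F [P x] / [F [P x]]]]] % [E [T [F [P x] / [F [P x]]]]]]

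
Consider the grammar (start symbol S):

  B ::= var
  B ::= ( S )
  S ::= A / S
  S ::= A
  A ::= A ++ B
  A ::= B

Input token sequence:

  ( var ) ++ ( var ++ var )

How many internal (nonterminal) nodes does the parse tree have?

13

[S [A [A [B ( [S [A [B var]]] )]] ++ [B ( [S [A [A [B var]] ++ [B var]]] )]]]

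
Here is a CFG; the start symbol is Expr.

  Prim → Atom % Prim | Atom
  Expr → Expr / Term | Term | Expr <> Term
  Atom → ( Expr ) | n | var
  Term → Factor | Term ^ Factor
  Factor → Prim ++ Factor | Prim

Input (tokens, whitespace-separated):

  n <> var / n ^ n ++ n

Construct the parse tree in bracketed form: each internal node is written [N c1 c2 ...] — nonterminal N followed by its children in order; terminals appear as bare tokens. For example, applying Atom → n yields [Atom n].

Expr
Expr / Term
Expr <> Term / Term
Term <> Term / Term
Factor <> Term / Term
Prim <> Term / Term
Atom <> Term / Term
n <> Term / Term
n <> Factor / Term
n <> Prim / Term
n <> Atom / Term
n <> var / Term
n <> var / Term ^ Factor
n <> var / Factor ^ Factor
n <> var / Prim ^ Factor
n <> var / Atom ^ Factor
n <> var / n ^ Factor
n <> var / n ^ Prim ++ Factor
n <> var / n ^ Atom ++ Factor
n <> var / n ^ n ++ Factor
n <> var / n ^ n ++ Prim
n <> var / n ^ n ++ Atom
n <> var / n ^ n ++ n

[Expr [Expr [Expr [Term [Factor [Prim [Atom n]]]]] <> [Term [Factor [Prim [Atom var]]]]] / [Term [Term [Factor [Prim [Atom n]]]] ^ [Factor [Prim [Atom n]] ++ [Factor [Prim [Atom n]]]]]]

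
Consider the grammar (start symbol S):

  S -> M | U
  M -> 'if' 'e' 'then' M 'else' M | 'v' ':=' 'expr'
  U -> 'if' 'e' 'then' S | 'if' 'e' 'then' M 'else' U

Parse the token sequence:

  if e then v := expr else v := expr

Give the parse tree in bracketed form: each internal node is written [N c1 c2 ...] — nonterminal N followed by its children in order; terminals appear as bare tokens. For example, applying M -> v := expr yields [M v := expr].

[S [M if e then [M v := expr] else [M v := expr]]]

S
M
if e then M else M
if e then v := expr else M
if e then v := expr else v := expr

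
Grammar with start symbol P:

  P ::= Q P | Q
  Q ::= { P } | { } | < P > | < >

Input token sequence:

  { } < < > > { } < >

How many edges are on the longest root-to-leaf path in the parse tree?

5

[P [Q { }] [P [Q < [P [Q < >]] >] [P [Q { }] [P [Q < >]]]]]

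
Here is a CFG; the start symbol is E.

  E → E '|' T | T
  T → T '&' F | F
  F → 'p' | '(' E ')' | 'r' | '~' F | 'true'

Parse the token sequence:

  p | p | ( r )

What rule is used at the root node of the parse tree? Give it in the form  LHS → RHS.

[E [E [E [T [F p]]] | [T [F p]]] | [T [F ( [E [T [F r]]] )]]]

E → E '|' T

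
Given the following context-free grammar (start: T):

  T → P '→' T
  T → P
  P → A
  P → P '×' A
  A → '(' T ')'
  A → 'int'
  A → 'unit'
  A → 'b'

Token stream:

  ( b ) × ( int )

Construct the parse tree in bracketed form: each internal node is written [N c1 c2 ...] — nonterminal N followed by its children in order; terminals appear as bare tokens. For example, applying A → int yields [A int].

[T [P [P [A ( [T [P [A b]]] )]] × [A ( [T [P [A int]]] )]]]

T
P
P × A
A × A
( T ) × A
( P ) × A
( A ) × A
( b ) × A
( b ) × ( T )
( b ) × ( P )
( b ) × ( A )
( b ) × ( int )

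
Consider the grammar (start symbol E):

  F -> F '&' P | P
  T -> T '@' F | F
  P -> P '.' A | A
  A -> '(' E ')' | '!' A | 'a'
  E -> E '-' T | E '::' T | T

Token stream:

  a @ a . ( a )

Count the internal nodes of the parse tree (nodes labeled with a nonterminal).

16

[E [T [T [F [P [A a]]]] @ [F [P [P [A a]] . [A ( [E [T [F [P [A a]]]]] )]]]]]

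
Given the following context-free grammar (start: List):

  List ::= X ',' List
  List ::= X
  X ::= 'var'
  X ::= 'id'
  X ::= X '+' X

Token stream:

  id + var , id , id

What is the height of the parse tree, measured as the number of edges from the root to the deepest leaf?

[List [X [X id] + [X var]] , [List [X id] , [List [X id]]]]

4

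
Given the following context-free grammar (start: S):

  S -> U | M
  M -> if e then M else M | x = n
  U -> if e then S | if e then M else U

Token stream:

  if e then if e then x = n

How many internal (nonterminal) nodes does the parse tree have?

[S [U if e then [S [U if e then [S [M x = n]]]]]]

6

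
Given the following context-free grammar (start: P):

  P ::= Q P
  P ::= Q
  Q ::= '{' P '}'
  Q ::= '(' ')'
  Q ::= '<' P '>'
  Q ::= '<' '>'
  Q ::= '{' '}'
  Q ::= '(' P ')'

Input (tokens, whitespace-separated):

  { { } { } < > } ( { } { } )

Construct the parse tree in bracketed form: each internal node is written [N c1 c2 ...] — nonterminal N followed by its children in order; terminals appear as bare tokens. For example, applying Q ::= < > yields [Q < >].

P
Q P
{ P } P
{ Q P } P
{ { } P } P
{ { } Q P } P
{ { } { } P } P
{ { } { } Q } P
{ { } { } < > } P
{ { } { } < > } Q
{ { } { } < > } ( P )
{ { } { } < > } ( Q P )
{ { } { } < > } ( { } P )
{ { } { } < > } ( { } Q )
{ { } { } < > } ( { } { } )

[P [Q { [P [Q { }] [P [Q { }] [P [Q < >]]]] }] [P [Q ( [P [Q { }] [P [Q { }]]] )]]]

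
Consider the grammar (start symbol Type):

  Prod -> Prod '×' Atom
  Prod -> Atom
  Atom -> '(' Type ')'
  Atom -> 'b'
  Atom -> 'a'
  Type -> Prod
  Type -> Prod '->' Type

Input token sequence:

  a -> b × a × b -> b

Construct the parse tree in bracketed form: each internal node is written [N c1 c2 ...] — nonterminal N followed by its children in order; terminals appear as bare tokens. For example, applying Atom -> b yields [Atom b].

[Type [Prod [Atom a]] -> [Type [Prod [Prod [Prod [Atom b]] × [Atom a]] × [Atom b]] -> [Type [Prod [Atom b]]]]]

Type
Prod -> Type
Atom -> Type
a -> Type
a -> Prod -> Type
a -> Prod × Atom -> Type
a -> Prod × Atom × Atom -> Type
a -> Atom × Atom × Atom -> Type
a -> b × Atom × Atom -> Type
a -> b × a × Atom -> Type
a -> b × a × b -> Type
a -> b × a × b -> Prod
a -> b × a × b -> Atom
a -> b × a × b -> b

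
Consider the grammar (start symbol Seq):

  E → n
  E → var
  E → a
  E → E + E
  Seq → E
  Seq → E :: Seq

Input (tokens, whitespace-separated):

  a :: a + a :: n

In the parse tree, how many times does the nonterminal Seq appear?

3

[Seq [E a] :: [Seq [E [E a] + [E a]] :: [Seq [E n]]]]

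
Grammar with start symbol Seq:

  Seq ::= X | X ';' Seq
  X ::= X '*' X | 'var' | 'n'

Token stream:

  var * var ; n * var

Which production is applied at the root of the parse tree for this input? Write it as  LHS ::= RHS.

[Seq [X [X var] * [X var]] ; [Seq [X [X n] * [X var]]]]

Seq ::= X ';' Seq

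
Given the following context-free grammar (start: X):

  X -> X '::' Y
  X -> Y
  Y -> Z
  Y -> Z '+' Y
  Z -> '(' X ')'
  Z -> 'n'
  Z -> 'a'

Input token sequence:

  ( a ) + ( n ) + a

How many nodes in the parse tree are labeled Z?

5

[X [Y [Z ( [X [Y [Z a]]] )] + [Y [Z ( [X [Y [Z n]]] )] + [Y [Z a]]]]]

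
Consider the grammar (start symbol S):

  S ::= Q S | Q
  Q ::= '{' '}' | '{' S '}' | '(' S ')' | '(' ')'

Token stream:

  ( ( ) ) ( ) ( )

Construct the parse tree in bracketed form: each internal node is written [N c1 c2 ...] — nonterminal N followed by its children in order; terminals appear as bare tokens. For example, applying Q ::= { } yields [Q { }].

[S [Q ( [S [Q ( )]] )] [S [Q ( )] [S [Q ( )]]]]

S
Q S
( S ) S
( Q ) S
( ( ) ) S
( ( ) ) Q S
( ( ) ) ( ) S
( ( ) ) ( ) Q
( ( ) ) ( ) ( )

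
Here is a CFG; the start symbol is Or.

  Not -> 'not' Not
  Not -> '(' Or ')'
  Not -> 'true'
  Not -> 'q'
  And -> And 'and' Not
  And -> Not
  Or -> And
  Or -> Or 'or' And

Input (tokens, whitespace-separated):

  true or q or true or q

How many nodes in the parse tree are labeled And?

4

[Or [Or [Or [Or [And [Not true]]] or [And [Not q]]] or [And [Not true]]] or [And [Not q]]]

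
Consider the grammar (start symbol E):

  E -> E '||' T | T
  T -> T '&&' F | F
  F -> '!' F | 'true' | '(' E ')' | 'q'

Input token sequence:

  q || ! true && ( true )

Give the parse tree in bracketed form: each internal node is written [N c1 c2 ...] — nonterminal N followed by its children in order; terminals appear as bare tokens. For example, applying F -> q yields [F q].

[E [E [T [F q]]] || [T [T [F ! [F true]]] && [F ( [E [T [F true]]] )]]]

E
E || T
T || T
F || T
q || T
q || T && F
q || F && F
q || ! F && F
q || ! true && F
q || ! true && ( E )
q || ! true && ( T )
q || ! true && ( F )
q || ! true && ( true )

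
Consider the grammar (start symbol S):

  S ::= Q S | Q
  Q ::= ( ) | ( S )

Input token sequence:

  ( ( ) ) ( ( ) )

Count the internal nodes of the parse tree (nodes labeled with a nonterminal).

[S [Q ( [S [Q ( )]] )] [S [Q ( [S [Q ( )]] )]]]

8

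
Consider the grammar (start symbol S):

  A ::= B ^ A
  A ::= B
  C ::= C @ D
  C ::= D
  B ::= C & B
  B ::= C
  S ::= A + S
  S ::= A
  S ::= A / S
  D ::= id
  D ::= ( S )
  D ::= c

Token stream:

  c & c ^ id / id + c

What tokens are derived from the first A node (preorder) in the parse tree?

[S [A [B [C [D c]] & [B [C [D c]]]] ^ [A [B [C [D id]]]]] / [S [A [B [C [D id]]]] + [S [A [B [C [D c]]]]]]]

c & c ^ id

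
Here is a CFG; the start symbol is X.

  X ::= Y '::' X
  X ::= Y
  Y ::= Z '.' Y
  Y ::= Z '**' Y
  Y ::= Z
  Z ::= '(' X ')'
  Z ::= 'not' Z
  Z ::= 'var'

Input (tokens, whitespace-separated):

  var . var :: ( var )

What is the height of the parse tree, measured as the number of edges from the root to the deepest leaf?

[X [Y [Z var] . [Y [Z var]]] :: [X [Y [Z ( [X [Y [Z var]]] )]]]]

7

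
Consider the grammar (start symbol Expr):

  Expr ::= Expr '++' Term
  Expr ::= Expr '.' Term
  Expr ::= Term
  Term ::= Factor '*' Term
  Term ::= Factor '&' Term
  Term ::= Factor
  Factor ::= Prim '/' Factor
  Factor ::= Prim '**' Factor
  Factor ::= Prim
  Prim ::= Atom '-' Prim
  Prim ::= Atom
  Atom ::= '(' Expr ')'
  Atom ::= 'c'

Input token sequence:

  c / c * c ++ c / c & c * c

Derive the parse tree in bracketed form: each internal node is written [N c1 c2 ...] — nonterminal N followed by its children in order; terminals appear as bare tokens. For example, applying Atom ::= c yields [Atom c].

[Expr [Expr [Term [Factor [Prim [Atom c]] / [Factor [Prim [Atom c]]]] * [Term [Factor [Prim [Atom c]]]]]] ++ [Term [Factor [Prim [Atom c]] / [Factor [Prim [Atom c]]]] & [Term [Factor [Prim [Atom c]]] * [Term [Factor [Prim [Atom c]]]]]]]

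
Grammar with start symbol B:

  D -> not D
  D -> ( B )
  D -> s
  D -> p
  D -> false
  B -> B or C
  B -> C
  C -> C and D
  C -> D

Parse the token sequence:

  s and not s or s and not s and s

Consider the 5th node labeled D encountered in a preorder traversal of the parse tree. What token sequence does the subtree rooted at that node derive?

not s

[B [B [C [C [D s]] and [D not [D s]]]] or [C [C [C [D s]] and [D not [D s]]] and [D s]]]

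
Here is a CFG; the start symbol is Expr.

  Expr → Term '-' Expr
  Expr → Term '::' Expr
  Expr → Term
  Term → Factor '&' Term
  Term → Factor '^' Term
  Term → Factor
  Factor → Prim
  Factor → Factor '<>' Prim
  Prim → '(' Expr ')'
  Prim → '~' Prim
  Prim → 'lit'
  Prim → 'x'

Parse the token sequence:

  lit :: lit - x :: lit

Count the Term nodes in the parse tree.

4

[Expr [Term [Factor [Prim lit]]] :: [Expr [Term [Factor [Prim lit]]] - [Expr [Term [Factor [Prim x]]] :: [Expr [Term [Factor [Prim lit]]]]]]]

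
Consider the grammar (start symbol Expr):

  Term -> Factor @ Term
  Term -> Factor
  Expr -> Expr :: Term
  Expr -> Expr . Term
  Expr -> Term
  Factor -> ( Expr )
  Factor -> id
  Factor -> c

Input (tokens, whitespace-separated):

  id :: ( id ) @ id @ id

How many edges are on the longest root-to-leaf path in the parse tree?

6

[Expr [Expr [Term [Factor id]]] :: [Term [Factor ( [Expr [Term [Factor id]]] )] @ [Term [Factor id] @ [Term [Factor id]]]]]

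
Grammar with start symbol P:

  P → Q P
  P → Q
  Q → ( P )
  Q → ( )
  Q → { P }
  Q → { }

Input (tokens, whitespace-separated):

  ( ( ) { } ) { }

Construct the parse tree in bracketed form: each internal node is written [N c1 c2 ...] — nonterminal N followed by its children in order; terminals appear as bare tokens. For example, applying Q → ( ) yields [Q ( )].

P
Q P
( P ) P
( Q P ) P
( ( ) P ) P
( ( ) Q ) P
( ( ) { } ) P
( ( ) { } ) Q
( ( ) { } ) { }

[P [Q ( [P [Q ( )] [P [Q { }]]] )] [P [Q { }]]]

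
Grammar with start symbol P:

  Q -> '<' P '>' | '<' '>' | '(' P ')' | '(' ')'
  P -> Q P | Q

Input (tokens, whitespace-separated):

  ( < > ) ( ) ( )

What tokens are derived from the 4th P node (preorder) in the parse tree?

[P [Q ( [P [Q < >]] )] [P [Q ( )] [P [Q ( )]]]]

( )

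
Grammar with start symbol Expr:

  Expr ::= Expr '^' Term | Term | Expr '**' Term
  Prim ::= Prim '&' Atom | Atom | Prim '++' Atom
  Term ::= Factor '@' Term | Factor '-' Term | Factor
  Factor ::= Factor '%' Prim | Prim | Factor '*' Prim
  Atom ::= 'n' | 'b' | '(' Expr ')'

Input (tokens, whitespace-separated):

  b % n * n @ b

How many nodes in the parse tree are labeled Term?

2

[Expr [Term [Factor [Factor [Factor [Prim [Atom b]]] % [Prim [Atom n]]] * [Prim [Atom n]]] @ [Term [Factor [Prim [Atom b]]]]]]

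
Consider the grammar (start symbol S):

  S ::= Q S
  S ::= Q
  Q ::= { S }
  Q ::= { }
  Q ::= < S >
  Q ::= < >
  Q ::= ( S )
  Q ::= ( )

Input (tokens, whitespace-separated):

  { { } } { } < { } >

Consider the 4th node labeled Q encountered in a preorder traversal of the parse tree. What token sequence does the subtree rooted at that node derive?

[S [Q { [S [Q { }]] }] [S [Q { }] [S [Q < [S [Q { }]] >]]]]

< { } >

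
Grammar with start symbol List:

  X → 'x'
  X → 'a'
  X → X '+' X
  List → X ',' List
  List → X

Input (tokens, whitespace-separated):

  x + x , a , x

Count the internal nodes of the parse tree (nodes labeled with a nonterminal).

8

[List [X [X x] + [X x]] , [List [X a] , [List [X x]]]]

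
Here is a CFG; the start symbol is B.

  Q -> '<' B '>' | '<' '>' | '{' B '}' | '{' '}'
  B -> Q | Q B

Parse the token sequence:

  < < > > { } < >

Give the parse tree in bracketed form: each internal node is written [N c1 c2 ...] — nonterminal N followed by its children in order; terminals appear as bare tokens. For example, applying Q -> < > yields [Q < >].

B
Q B
< B > B
< Q > B
< < > > B
< < > > Q B
< < > > { } B
< < > > { } Q
< < > > { } < >

[B [Q < [B [Q < >]] >] [B [Q { }] [B [Q < >]]]]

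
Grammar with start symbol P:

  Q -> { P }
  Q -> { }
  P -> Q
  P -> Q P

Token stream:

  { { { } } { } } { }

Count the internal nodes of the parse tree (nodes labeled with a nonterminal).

[P [Q { [P [Q { [P [Q { }]] }] [P [Q { }]]] }] [P [Q { }]]]

10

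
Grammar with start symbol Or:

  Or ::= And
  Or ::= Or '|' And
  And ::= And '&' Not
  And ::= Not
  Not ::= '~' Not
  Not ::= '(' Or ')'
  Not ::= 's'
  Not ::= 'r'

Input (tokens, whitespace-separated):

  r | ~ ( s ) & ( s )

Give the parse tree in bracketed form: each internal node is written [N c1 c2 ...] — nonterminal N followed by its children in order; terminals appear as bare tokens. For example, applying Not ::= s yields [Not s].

Or
Or | And
And | And
Not | And
r | And
r | And & Not
r | Not & Not
r | ~ Not & Not
r | ~ ( Or ) & Not
r | ~ ( And ) & Not
r | ~ ( Not ) & Not
r | ~ ( s ) & Not
r | ~ ( s ) & ( Or )
r | ~ ( s ) & ( And )
r | ~ ( s ) & ( Not )
r | ~ ( s ) & ( s )

[Or [Or [And [Not r]]] | [And [And [Not ~ [Not ( [Or [And [Not s]]] )]]] & [Not ( [Or [And [Not s]]] )]]]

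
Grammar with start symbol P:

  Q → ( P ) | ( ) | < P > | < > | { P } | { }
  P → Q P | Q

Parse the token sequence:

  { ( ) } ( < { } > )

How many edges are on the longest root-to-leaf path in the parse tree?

[P [Q { [P [Q ( )]] }] [P [Q ( [P [Q < [P [Q { }]] >]] )]]]

7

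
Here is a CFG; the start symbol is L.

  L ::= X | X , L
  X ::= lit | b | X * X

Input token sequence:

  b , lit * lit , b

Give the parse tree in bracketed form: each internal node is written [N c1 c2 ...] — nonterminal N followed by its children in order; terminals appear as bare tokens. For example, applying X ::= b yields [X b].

[L [X b] , [L [X [X lit] * [X lit]] , [L [X b]]]]

L
X , L
b , L
b , X , L
b , X * X , L
b , lit * X , L
b , lit * lit , L
b , lit * lit , X
b , lit * lit , b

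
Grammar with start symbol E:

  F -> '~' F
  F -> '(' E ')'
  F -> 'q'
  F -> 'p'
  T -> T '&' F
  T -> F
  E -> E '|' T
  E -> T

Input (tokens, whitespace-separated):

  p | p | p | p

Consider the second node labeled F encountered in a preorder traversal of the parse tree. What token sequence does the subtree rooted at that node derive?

p

[E [E [E [E [T [F p]]] | [T [F p]]] | [T [F p]]] | [T [F p]]]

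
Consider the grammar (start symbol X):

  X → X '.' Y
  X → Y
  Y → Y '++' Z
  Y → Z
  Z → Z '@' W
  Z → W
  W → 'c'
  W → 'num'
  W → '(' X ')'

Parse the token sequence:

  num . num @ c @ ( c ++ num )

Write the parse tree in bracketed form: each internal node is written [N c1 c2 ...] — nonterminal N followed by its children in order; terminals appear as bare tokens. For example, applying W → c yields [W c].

[X [X [Y [Z [W num]]]] . [Y [Z [Z [Z [W num]] @ [W c]] @ [W ( [X [Y [Y [Z [W c]]] ++ [Z [W num]]]] )]]]]

X
X . Y
Y . Y
Z . Y
W . Y
num . Y
num . Z
num . Z @ W
num . Z @ W @ W
num . W @ W @ W
num . num @ W @ W
num . num @ c @ W
num . num @ c @ ( X )
num . num @ c @ ( Y )
num . num @ c @ ( Y ++ Z )
num . num @ c @ ( Z ++ Z )
num . num @ c @ ( W ++ Z )
num . num @ c @ ( c ++ Z )
num . num @ c @ ( c ++ W )
num . num @ c @ ( c ++ num )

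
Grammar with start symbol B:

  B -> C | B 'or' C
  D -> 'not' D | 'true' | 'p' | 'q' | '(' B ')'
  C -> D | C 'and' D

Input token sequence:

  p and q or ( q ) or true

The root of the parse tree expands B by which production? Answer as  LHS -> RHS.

B -> B 'or' C

[B [B [B [C [C [D p]] and [D q]]] or [C [D ( [B [C [D q]]] )]]] or [C [D true]]]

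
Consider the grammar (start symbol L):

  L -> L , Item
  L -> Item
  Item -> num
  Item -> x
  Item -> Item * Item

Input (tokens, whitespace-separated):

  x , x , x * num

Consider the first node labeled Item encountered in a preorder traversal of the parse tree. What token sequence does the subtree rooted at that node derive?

[L [L [L [Item x]] , [Item x]] , [Item [Item x] * [Item num]]]

x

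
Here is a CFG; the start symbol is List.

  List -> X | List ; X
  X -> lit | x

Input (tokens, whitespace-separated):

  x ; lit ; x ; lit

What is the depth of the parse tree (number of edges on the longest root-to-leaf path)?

5

[List [List [List [List [X x]] ; [X lit]] ; [X x]] ; [X lit]]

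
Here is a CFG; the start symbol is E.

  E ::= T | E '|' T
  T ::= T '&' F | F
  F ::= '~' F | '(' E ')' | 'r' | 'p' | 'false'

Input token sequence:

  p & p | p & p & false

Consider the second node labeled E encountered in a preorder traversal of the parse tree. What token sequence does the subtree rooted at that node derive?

p & p

[E [E [T [T [F p]] & [F p]]] | [T [T [T [F p]] & [F p]] & [F false]]]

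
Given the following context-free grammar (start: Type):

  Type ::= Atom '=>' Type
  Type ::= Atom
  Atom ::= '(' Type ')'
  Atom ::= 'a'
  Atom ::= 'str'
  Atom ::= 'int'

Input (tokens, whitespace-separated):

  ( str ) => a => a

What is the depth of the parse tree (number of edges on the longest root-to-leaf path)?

4

[Type [Atom ( [Type [Atom str]] )] => [Type [Atom a] => [Type [Atom a]]]]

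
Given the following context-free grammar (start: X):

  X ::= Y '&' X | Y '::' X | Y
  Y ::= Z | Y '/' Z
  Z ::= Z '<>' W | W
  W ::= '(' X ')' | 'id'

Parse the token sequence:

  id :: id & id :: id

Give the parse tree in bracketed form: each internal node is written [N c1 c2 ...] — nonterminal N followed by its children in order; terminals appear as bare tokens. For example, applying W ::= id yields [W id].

[X [Y [Z [W id]]] :: [X [Y [Z [W id]]] & [X [Y [Z [W id]]] :: [X [Y [Z [W id]]]]]]]

X
Y :: X
Z :: X
W :: X
id :: X
id :: Y & X
id :: Z & X
id :: W & X
id :: id & X
id :: id & Y :: X
id :: id & Z :: X
id :: id & W :: X
id :: id & id :: X
id :: id & id :: Y
id :: id & id :: Z
id :: id & id :: W
id :: id & id :: id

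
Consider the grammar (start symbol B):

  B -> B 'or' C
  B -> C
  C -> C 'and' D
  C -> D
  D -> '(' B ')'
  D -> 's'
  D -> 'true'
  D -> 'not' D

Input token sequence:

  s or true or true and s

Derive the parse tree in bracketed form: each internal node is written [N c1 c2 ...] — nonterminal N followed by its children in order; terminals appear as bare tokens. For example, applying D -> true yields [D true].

[B [B [B [C [D s]]] or [C [D true]]] or [C [C [D true]] and [D s]]]

B
B or C
B or C or C
C or C or C
D or C or C
s or C or C
s or D or C
s or true or C
s or true or C and D
s or true or D and D
s or true or true and D
s or true or true and s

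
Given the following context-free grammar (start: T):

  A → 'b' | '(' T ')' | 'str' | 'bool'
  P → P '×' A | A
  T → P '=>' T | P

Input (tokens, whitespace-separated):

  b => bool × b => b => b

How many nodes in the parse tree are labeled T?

[T [P [A b]] => [T [P [P [A bool]] × [A b]] => [T [P [A b]] => [T [P [A b]]]]]]

4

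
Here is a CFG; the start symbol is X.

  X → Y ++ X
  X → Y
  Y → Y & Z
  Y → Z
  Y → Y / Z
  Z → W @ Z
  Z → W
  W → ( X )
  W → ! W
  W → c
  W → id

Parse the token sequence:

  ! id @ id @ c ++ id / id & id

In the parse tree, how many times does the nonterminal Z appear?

[X [Y [Z [W ! [W id]] @ [Z [W id] @ [Z [W c]]]]] ++ [X [Y [Y [Y [Z [W id]]] / [Z [W id]]] & [Z [W id]]]]]

6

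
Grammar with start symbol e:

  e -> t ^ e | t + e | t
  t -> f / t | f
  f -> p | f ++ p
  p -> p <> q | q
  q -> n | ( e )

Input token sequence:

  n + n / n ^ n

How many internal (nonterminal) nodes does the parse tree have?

[e [t [f [p [q n]]]] + [e [t [f [p [q n]]] / [t [f [p [q n]]]]] ^ [e [t [f [p [q n]]]]]]]

19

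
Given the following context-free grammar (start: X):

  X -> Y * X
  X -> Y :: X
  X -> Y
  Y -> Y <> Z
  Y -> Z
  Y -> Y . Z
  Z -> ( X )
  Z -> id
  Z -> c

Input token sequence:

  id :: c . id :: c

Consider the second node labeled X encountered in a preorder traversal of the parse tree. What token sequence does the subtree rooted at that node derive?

[X [Y [Z id]] :: [X [Y [Y [Z c]] . [Z id]] :: [X [Y [Z c]]]]]

c . id :: c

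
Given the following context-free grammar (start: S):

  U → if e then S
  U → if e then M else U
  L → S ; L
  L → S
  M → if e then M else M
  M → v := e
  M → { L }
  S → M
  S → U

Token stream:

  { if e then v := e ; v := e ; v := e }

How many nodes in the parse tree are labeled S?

[S [M { [L [S [U if e then [S [M v := e]]]] ; [L [S [M v := e]] ; [L [S [M v := e]]]]] }]]

5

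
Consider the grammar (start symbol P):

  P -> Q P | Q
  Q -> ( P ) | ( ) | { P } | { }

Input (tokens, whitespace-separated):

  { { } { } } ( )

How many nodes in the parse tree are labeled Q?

[P [Q { [P [Q { }] [P [Q { }]]] }] [P [Q ( )]]]

4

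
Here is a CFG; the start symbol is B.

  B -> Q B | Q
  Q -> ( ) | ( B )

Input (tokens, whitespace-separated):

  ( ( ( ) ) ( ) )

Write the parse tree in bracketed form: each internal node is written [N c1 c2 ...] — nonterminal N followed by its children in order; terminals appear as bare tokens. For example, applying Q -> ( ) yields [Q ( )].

[B [Q ( [B [Q ( [B [Q ( )]] )] [B [Q ( )]]] )]]

B
Q
( B )
( Q B )
( ( B ) B )
( ( Q ) B )
( ( ( ) ) B )
( ( ( ) ) Q )
( ( ( ) ) ( ) )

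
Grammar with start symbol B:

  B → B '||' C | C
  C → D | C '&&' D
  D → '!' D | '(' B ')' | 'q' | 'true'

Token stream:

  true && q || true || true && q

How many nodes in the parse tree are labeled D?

[B [B [B [C [C [D true]] && [D q]]] || [C [D true]]] || [C [C [D true]] && [D q]]]

5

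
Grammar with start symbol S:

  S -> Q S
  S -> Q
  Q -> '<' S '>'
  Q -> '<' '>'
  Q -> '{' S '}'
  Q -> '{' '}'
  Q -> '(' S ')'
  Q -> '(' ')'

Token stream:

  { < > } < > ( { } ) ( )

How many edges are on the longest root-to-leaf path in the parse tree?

[S [Q { [S [Q < >]] }] [S [Q < >] [S [Q ( [S [Q { }]] )] [S [Q ( )]]]]]

6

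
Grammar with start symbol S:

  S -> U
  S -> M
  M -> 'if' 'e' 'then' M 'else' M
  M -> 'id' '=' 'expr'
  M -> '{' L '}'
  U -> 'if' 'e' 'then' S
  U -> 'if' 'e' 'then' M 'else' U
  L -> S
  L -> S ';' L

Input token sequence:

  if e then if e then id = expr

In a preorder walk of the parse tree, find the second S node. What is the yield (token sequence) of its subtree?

[S [U if e then [S [U if e then [S [M id = expr]]]]]]

if e then id = expr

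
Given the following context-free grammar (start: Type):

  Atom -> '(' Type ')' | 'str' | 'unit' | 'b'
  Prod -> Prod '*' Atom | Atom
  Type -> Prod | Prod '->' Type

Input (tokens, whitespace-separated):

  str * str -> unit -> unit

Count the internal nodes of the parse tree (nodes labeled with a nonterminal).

[Type [Prod [Prod [Atom str]] * [Atom str]] -> [Type [Prod [Atom unit]] -> [Type [Prod [Atom unit]]]]]

11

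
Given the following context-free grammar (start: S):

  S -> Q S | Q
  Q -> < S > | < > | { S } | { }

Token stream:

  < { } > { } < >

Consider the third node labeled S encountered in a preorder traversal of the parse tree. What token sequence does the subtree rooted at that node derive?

{ } < >

[S [Q < [S [Q { }]] >] [S [Q { }] [S [Q < >]]]]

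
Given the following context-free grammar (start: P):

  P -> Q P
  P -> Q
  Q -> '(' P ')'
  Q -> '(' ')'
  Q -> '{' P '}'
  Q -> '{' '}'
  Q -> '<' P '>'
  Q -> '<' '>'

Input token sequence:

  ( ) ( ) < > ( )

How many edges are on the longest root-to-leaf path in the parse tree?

[P [Q ( )] [P [Q ( )] [P [Q < >] [P [Q ( )]]]]]

5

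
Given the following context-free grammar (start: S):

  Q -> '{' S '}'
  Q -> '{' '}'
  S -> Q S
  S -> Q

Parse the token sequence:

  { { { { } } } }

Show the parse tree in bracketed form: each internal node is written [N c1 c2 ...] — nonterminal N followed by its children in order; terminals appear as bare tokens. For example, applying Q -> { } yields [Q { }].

[S [Q { [S [Q { [S [Q { [S [Q { }]] }]] }]] }]]

S
Q
{ S }
{ Q }
{ { S } }
{ { Q } }
{ { { S } } }
{ { { Q } } }
{ { { { } } } }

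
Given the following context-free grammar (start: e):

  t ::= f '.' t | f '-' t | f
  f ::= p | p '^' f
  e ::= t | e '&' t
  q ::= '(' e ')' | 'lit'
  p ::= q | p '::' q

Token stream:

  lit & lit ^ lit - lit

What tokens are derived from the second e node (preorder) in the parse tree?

[e [e [t [f [p [q lit]]]]] & [t [f [p [q lit]] ^ [f [p [q lit]]]] - [t [f [p [q lit]]]]]]

lit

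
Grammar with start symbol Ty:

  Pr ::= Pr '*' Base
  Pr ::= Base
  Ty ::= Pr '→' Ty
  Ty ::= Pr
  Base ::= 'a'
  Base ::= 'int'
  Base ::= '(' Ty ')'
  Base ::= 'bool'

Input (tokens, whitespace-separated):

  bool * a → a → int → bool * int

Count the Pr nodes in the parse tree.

6

[Ty [Pr [Pr [Base bool]] * [Base a]] → [Ty [Pr [Base a]] → [Ty [Pr [Base int]] → [Ty [Pr [Pr [Base bool]] * [Base int]]]]]]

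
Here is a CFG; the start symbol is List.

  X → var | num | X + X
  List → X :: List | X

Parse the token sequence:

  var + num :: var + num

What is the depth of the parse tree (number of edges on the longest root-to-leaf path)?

[List [X [X var] + [X num]] :: [List [X [X var] + [X num]]]]

4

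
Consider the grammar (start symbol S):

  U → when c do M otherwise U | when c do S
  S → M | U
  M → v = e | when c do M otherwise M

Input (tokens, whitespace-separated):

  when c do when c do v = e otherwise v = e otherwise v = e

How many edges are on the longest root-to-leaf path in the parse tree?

[S [M when c do [M when c do [M v = e] otherwise [M v = e]] otherwise [M v = e]]]

4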